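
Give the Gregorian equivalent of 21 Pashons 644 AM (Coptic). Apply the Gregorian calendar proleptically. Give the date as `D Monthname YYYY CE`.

Julian Day Number of the source date = 2060146.
Converting JDN 2060146 to the Gregorian calendar gives 21 May 928 CE.

21 May 928 CE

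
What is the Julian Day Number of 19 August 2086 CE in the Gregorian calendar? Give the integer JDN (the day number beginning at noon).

2483187

JDN 2451545 is 1 January 2000 CE (Gregorian); the target day is +31642 days from there, so JDN = 2483187.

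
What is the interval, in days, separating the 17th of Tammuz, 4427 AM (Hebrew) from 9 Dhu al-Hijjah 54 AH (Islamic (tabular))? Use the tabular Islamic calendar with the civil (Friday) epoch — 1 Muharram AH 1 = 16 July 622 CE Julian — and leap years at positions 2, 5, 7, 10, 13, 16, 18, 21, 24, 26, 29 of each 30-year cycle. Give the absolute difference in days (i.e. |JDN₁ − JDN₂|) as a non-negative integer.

2679

First date → JDN 1964875; second date → JDN 1967554.
The interval is |1964875 − 1967554| = 2679 days.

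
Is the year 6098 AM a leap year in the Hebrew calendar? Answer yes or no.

no

Hebrew year 6098 is year 18 of its 19-year Metonic cycle; leap years are at positions 3, 6, 8, 11, 14, 17, 19, so it is a common year (12 months).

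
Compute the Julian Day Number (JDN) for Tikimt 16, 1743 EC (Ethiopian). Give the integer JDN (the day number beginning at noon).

Equivalently 24 October 1750 (Gregorian).
JDN 2400001 is 17 November 1858 CE (Gregorian), MJD 0; the target day is −39470 days from there, so JDN = 2360531.

2360531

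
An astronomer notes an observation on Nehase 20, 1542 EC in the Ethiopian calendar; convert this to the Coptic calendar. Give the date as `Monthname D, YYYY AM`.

Mesori 20, 1266 AM

Julian Day Number of the source date = 2287420.
Converting JDN 2287420 to the Coptic calendar gives 20 Mesori 1266 AM.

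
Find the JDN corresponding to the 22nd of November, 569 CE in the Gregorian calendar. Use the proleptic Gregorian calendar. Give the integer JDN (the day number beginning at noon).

1929209

JDN 2451545 is 1 January 2000 CE (Gregorian); the target day is −522336 days from there, so JDN = 1929209.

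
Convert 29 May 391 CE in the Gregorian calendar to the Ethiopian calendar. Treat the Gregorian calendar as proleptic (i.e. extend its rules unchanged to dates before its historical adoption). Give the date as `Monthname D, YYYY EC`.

Sene 3, 383 EC

Julian Day Number of the source date = 1864018.
Converting JDN 1864018 to the Ethiopian calendar gives 3 Sene 383 EC.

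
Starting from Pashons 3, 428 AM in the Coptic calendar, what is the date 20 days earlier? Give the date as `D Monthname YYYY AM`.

The starting date is JDN 1981234; 1981234 − 20 = 1981214.
JDN 1981214 corresponds to 13 Parmouti 428 AM.

13 Parmouti 428 AM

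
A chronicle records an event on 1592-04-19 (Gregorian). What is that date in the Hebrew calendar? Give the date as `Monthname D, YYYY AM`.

Iyar 7, 5352 AM

Both dates share Julian Day Number 2302635; in the Hebrew calendar that is 7 Iyar 5352 AM.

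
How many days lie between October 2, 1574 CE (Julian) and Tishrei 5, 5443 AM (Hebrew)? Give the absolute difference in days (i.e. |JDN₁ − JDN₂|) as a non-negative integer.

First date → JDN 2296236; second date → JDN 2335678.
The interval is |2296236 − 2335678| = 39442 days.

39442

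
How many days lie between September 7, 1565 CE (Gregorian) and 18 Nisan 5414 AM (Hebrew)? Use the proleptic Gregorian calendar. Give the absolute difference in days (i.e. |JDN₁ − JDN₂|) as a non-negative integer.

32352

First date → JDN 2292914; second date → JDN 2325266.
The interval is |2292914 − 2325266| = 32352 days.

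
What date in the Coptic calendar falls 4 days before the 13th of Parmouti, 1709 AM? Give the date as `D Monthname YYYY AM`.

JDN of the 13th of Parmouti, 1709 AM = 2449099.
2449099 − 4 = 2449095.
JDN 2449095 in the Coptic calendar is 9 Parmouti 1709 AM.

9 Parmouti 1709 AM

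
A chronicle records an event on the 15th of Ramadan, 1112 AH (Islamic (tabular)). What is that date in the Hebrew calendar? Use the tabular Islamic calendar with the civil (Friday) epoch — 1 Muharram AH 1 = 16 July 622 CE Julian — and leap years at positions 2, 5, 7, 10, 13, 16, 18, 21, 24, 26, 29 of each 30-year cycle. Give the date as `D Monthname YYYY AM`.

Julian Day Number of the source date = 2342391.
Converting JDN 2342391 to the Hebrew calendar gives 15 Adar I 5461 AM.

15 Adar I 5461 AM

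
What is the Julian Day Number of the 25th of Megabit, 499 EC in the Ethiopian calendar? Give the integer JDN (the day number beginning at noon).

1906319

In the proleptic Gregorian calendar the same day is 23 March 507.
JDN 2451545 is 1 January 2000 CE (Gregorian); the target day is −545226 days from there, so JDN = 1906319.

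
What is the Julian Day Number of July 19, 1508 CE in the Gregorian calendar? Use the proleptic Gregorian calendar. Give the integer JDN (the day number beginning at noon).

JDN 2299161 is 15 October 1582 CE (Gregorian); the target day is −27116 days from there, so JDN = 2272045.

2272045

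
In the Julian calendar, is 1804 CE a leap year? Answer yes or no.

yes

1804 mod 4 = 0, so it is a leap year in the Julian calendar.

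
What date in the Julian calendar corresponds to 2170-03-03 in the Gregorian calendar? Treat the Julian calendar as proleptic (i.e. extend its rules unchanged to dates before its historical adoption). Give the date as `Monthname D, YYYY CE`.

February 17, 2170 CE

For dates in this range the Gregorian date is 14 days ahead of the Julian.
3 March 2170 Gregorian − 14 days → 17 February 2170 Julian.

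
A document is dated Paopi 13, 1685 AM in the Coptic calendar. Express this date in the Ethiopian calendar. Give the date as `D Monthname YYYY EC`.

The source date corresponds to 23 October 1968 in the Gregorian calendar (JDN 2440153).
That day falls on 13 Tikimt 1961 EC in the Ethiopian calendar.

13 Tikimt 1961 EC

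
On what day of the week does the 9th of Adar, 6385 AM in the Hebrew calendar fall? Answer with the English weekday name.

Thursday

Equivalently 10 March 2625 Gregorian, JDN 2679890.
2679890 ≡ 3 (mod 7); counting from Monday = 0 gives Thursday.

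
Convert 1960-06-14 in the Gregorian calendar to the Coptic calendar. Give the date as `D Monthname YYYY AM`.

7 Paoni 1676 AM

Julian Day Number of the source date = 2437100.
Converting JDN 2437100 to the Coptic calendar gives 7 Paoni 1676 AM.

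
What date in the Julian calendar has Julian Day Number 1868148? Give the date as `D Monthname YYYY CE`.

17 September 402 CE

The proleptic Gregorian equivalent of JDN 1868148 is 18 September 402.
In the Julian calendar that day is 17 September 402 CE.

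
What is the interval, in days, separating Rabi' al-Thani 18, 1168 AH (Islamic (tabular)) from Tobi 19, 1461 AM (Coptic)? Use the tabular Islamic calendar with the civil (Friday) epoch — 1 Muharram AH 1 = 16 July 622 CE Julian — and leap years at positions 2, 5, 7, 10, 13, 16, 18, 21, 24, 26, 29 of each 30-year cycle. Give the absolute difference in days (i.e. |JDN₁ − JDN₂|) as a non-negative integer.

3659

JDN of the first date = 2362092.
JDN of the second date = 2358433.
|2358433 − 2362092| = 3659.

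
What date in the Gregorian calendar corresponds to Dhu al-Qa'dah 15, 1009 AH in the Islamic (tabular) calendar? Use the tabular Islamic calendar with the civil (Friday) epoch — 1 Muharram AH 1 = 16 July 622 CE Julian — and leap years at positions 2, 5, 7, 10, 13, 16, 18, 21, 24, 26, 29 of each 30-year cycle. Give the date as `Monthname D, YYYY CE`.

May 18, 1601 CE

Julian Day Number of the source date = 2305951.
Converting JDN 2305951 to the Gregorian calendar gives 18 May 1601 CE.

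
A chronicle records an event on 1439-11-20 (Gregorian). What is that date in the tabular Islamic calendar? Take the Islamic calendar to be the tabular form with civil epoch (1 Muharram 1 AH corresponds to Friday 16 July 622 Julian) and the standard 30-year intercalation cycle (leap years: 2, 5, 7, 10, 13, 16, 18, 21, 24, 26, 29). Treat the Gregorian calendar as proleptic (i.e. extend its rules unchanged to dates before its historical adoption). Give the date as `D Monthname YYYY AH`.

Both dates share Julian Day Number 2246967; in the tabular Islamic calendar that is 3 Jumada al-Thani 843 AH.

3 Jumada al-Thani 843 AH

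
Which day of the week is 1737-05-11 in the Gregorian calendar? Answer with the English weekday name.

JDN 2355617 mod 7 = 5, and JDN 0 was a Monday, so this is a Saturday.

Saturday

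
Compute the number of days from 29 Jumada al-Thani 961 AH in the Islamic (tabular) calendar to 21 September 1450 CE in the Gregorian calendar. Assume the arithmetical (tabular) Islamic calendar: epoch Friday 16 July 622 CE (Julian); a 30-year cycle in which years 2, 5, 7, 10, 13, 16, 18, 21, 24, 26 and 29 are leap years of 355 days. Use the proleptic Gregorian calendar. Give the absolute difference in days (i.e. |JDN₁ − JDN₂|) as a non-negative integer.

First date → JDN 2288808; second date → JDN 2250925.
The interval is |2288808 − 2250925| = 37883 days.

37883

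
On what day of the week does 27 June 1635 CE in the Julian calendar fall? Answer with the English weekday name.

Saturday

Equivalently 7 July 1635 Gregorian, JDN 2318419.
2318419 ≡ 5 (mod 7); counting from Monday = 0 gives Saturday.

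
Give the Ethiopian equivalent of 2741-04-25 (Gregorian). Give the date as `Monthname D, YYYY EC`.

Miyazya 11, 2733 EC

Julian Day Number of the source date = 2722304.
Converting JDN 2722304 to the Ethiopian calendar gives 11 Miyazya 2733 EC.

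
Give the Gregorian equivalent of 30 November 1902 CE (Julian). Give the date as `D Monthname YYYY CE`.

13 December 1902 CE

For dates in this range the Gregorian date is 13 days ahead of the Julian.
30 November 1902 Julian + 13 days → 13 December 1902 Gregorian.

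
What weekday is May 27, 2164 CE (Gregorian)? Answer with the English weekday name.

Sunday

2511592 ≡ 6 (mod 7); counting from Monday = 0 gives Sunday.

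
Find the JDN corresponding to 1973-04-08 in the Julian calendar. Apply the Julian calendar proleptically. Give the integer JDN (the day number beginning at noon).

In the Gregorian calendar the same day is 21 April 1973.
JDN 2451545 is 1 January 2000 CE (Gregorian); the target day is −9751 days from there, so JDN = 2441794.

2441794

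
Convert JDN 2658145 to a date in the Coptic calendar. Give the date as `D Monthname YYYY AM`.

JDN 2658145 is 26 August 2565 in the Gregorian calendar.
In the Coptic calendar that day is 16 Mesori 2281 AM.

16 Mesori 2281 AM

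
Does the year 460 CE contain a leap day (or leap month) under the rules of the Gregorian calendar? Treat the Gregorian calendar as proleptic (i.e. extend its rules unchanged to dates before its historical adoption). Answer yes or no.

yes

460 is divisible by 4 and not by 100, so it is a leap year.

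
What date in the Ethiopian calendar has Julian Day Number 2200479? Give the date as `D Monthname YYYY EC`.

The proleptic Gregorian equivalent of JDN 2200479 is 9 August 1312.
In the Ethiopian calendar that day is 8 Nehase 1304 EC.

8 Nehase 1304 EC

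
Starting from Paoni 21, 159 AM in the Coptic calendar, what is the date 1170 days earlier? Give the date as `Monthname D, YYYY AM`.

Parmouti 6, 156 AM

The starting date is JDN 1883029; 1883029 − 1170 = 1881859.
JDN 1881859 corresponds to Parmouti 6, 156 AM.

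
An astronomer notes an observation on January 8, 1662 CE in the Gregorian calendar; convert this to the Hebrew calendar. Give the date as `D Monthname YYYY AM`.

Julian Day Number of the source date = 2328101.
Converting JDN 2328101 to the Hebrew calendar gives 17 Tevet 5422 AM.

17 Tevet 5422 AM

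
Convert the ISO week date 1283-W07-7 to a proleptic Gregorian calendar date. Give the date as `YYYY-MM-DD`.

1283-02-21

ISO week 1 of 1283 is the week containing the first Thursday of 1283.
Week 7, day 7 (Sunday) lands on 1283-02-21.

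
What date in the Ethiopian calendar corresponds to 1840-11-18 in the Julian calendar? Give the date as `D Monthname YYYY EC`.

Julian Day Number of the source date = 2393440.
Converting JDN 2393440 to the Ethiopian calendar gives 22 Hidar 1833 EC.

22 Hidar 1833 EC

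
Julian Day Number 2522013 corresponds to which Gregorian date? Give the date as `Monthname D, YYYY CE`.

December 7, 2192 CE

Counting from JDN 2299161 = 15 Oct 1582 gives an offset of 222852 days.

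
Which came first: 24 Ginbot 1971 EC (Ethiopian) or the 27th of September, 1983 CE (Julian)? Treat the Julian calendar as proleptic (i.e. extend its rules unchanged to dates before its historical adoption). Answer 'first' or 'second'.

first

First date → JDN 2444026; second date → JDN 2445618.
JDN 2444026 < JDN 2445618, so the first date is earlier.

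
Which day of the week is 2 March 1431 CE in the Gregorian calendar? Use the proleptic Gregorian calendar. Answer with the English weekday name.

2243782 ≡ 2 (mod 7); counting from Monday = 0 gives Wednesday.

Wednesday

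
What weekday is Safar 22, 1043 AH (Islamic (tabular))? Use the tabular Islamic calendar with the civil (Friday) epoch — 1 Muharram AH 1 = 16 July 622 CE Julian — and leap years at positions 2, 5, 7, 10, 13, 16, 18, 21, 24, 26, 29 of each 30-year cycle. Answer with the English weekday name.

Sunday

In the Gregorian calendar this is 28 August 1633 (JDN 2317741).
2317741 ≡ 6 (mod 7); counting from Monday = 0 gives Sunday.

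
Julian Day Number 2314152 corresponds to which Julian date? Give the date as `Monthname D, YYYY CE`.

JDN 2314152 is 31 October 1623 in the Gregorian calendar.
In the Julian calendar that day is October 21, 1623 CE.

October 21, 1623 CE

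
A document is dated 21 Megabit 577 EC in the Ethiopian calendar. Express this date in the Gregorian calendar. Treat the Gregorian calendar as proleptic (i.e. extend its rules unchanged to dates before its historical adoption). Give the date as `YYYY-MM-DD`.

Julian Day Number of the source date = 1934805.
Converting JDN 1934805 to the Gregorian calendar gives 19 March 585 CE.

0585-03-19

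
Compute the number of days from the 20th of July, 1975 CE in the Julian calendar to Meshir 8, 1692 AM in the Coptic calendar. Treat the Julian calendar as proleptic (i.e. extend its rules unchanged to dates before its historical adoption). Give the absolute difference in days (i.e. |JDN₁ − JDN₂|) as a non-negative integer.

198

First date → JDN 2442627; second date → JDN 2442825.
The interval is |2442627 − 2442825| = 198 days.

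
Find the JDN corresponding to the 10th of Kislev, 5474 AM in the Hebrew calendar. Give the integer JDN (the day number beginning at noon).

Equivalently 28 November 1713 (Gregorian).
JDN 2400001 is 17 November 1858 CE (Gregorian), MJD 0; the target day is −52949 days from there, so JDN = 2347052.

2347052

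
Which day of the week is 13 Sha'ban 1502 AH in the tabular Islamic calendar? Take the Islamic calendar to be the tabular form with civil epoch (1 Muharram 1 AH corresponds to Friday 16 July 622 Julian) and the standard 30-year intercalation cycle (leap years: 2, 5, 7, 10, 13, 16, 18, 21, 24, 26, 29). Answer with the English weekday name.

Equivalently 13 June 2079 Gregorian, JDN 2480563.
2480563 ≡ 1 (mod 7); counting from Monday = 0 gives Tuesday.

Tuesday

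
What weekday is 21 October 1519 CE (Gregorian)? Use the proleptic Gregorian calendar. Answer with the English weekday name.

Since JDN mod 7 = 1 (0 = Monday), the day is Tuesday.

Tuesday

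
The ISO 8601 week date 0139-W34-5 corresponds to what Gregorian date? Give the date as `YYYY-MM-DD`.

ISO week 1 of 139 is the week containing the first Thursday of 139.
Week 34, day 5 (Friday) lands on 0139-08-21.

0139-08-21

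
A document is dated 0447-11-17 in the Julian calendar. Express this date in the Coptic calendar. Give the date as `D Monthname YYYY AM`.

Both dates share Julian Day Number 1884645; in the Coptic calendar that is 20 Hathor 164 AM.

20 Hathor 164 AM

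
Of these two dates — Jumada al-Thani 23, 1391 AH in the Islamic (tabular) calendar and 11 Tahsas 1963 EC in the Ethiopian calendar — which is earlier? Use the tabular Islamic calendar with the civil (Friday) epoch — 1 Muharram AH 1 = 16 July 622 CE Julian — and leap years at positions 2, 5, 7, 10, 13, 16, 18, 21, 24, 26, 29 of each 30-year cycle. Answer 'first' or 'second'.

The two dates have Julian Day Numbers 2441180 and 2440941 respectively.
Since 2440941 < 2441180, the second date comes first.

second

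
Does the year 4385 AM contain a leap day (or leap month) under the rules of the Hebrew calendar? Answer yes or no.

no

Hebrew year 4385 is year 15 of its 19-year Metonic cycle; leap years are at positions 3, 6, 8, 11, 14, 17, 19, so it is a common year (12 months).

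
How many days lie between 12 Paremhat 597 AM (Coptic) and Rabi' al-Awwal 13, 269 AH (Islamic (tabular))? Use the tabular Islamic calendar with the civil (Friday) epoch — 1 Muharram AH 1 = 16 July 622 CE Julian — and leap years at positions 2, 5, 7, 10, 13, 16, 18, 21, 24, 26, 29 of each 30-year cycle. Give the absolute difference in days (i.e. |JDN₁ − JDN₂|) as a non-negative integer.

JDN of the first date = 2042910.
JDN of the second date = 2043481.
|2043481 − 2042910| = 571.

571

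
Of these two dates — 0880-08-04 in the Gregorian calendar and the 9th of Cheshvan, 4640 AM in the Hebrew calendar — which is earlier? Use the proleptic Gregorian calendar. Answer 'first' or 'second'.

second

First date → JDN 2042690; second date → JDN 2042414.
JDN 2042414 < JDN 2042690, so the second date is earlier.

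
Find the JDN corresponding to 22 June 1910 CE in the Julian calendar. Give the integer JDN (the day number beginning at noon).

2418858

In the Gregorian calendar the same day is 5 July 1910.
JDN 2400001 is 17 November 1858 CE (Gregorian), MJD 0; the target day is +18857 days from there, so JDN = 2418858.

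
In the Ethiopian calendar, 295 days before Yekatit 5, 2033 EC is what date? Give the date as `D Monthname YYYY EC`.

15 Miyazya 2032 EC

JDN of Yekatit 5, 2033 EC = 2466563.
2466563 − 295 = 2466268.
JDN 2466268 in the Ethiopian calendar is 15 Miyazya 2032 EC.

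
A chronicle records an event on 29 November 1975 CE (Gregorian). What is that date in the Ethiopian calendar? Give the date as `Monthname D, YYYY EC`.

Both dates share Julian Day Number 2442746; in the Ethiopian calendar that is 19 Hidar 1968 EC.

Hidar 19, 1968 EC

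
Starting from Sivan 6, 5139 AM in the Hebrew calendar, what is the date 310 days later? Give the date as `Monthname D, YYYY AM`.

JDN of Sivan 6, 5139 AM = 2224879.
2224879 + 310 = 2225189.
JDN 2225189 in the Hebrew calendar is Nisan 20, 5140 AM.

Nisan 20, 5140 AM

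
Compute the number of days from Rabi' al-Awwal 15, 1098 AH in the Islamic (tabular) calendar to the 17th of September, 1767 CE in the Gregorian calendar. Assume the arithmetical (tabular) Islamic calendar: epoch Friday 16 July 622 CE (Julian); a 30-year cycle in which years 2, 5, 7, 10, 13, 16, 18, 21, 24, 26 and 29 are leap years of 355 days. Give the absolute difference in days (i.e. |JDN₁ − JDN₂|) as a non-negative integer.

29450

JDN of the first date = 2337253.
JDN of the second date = 2366703.
|2366703 − 2337253| = 29450.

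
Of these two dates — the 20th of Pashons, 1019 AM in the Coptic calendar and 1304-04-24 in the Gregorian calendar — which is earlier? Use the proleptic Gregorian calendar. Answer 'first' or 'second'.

first

Converting both to JDN: 2197113 vs 2197450; the smaller is the first.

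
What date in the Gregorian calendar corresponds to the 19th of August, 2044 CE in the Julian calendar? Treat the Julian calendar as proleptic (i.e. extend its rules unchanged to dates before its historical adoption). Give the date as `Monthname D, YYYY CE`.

September 1, 2044 CE

The Julian–Gregorian offset here is 13 days (Julian trailing).
19 August 2044 Julian + 13 days → 1 September 2044 Gregorian.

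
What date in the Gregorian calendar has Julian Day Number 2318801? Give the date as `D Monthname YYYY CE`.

23 July 1636 CE

JDN 2451545 is 1 Jan 2000; 2318801 is −132744 days from there.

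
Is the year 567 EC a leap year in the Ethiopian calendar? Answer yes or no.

yes

567 mod 4 = 3; in the Ethiopian calendar a year is leap when year mod 4 = 3, so it is a leap year.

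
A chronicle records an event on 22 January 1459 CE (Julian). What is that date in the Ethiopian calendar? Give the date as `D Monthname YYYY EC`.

Both dates share Julian Day Number 2253979; in the Ethiopian calendar that is 27 Tir 1451 EC.

27 Tir 1451 EC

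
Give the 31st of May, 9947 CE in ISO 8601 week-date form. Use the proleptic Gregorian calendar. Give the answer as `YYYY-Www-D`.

9947-W22-6

The weekday is Saturday (ISO weekday 6).
That Saturday belongs to ISO week 22 of ISO year 9947.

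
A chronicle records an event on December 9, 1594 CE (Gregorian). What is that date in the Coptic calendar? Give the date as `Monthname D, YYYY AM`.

Julian Day Number of the source date = 2303599.
Converting JDN 2303599 to the Coptic calendar gives 3 Koiak 1311 AM.

Koiak 3, 1311 AM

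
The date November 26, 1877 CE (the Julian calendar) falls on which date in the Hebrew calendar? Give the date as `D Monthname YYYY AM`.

The source date corresponds to 8 December 1877 in the Gregorian calendar (JDN 2406962).
That day falls on 2 Tevet 5638 AM in the Hebrew calendar.

2 Tevet 5638 AM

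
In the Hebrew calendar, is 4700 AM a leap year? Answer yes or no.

Hebrew year 4700 is year 7 of its 19-year Metonic cycle; leap years are at positions 3, 6, 8, 11, 14, 17, 19, so it is a common year (12 months).

no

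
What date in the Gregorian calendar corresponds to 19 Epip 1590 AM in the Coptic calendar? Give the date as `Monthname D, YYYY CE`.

Both dates share Julian Day Number 2405730; in the Gregorian calendar that is 25 July 1874 CE.

July 25, 1874 CE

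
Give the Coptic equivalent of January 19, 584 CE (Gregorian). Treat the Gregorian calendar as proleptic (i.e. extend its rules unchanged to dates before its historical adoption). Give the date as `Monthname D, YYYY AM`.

Tobi 21, 300 AM

Julian Day Number of the source date = 1934380.
Converting JDN 1934380 to the Coptic calendar gives 21 Tobi 300 AM.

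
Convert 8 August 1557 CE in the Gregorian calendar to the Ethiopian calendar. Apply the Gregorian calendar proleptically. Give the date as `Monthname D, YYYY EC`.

Nehase 5, 1549 EC

Both dates share Julian Day Number 2289962; in the Ethiopian calendar that is 5 Nehase 1549 EC.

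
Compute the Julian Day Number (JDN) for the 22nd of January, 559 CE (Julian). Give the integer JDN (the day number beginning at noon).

1925254

In the proleptic Gregorian calendar the same day is 24 January 559.
JDN 2400001 is 17 November 1858 CE (Gregorian), MJD 0; the target day is −474747 days from there, so JDN = 1925254.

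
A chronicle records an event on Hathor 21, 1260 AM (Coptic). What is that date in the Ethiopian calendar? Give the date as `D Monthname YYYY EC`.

Both dates share Julian Day Number 2284960; in the Ethiopian calendar that is 21 Hidar 1536 EC.

21 Hidar 1536 EC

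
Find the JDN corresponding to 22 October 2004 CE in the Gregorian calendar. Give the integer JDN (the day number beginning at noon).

2453301

JDN 2299161 is 15 October 1582 CE (Gregorian); the target day is +154140 days from there, so JDN = 2453301.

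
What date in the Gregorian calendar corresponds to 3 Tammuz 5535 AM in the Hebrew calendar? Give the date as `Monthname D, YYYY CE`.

July 1, 1775 CE

Both dates share Julian Day Number 2369547; in the Gregorian calendar that is 1 July 1775 CE.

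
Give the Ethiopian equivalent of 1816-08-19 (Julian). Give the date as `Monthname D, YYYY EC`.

Nehase 26, 1808 EC

Julian Day Number of the source date = 2384583.
Converting JDN 2384583 to the Ethiopian calendar gives 26 Nehase 1808 EC.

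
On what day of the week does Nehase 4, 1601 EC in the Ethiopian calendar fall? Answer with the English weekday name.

Friday

Equivalently 7 August 1609 Gregorian, JDN 2308954.
2308954 ≡ 4 (mod 7); counting from Monday = 0 gives Friday.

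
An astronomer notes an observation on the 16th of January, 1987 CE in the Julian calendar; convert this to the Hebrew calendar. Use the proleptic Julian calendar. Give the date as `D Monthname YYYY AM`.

28 Tevet 5747 AM

Both dates share Julian Day Number 2446825; in the Hebrew calendar that is 28 Tevet 5747 AM.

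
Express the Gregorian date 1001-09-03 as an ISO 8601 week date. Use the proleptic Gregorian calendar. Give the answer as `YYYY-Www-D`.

1001-W36-4

The weekday is Thursday (ISO weekday 4).
That Thursday belongs to ISO week 36 of ISO year 1001.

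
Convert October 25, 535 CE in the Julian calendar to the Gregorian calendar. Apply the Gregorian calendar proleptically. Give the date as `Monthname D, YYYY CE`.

For dates in this range the Gregorian date is 2 days ahead of the Julian.
25 October 535 Julian + 2 days → 27 October 535 Gregorian.

October 27, 535 CE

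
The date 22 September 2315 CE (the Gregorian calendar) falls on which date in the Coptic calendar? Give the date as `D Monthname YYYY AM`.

8 Thout 2032 AM

Julian Day Number of the source date = 2566860.
Converting JDN 2566860 to the Coptic calendar gives 8 Thout 2032 AM.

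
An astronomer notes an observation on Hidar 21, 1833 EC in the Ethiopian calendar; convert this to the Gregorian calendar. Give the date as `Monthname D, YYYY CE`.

November 29, 1840 CE

Julian Day Number of the source date = 2393439.
Converting JDN 2393439 to the Gregorian calendar gives 29 November 1840 CE.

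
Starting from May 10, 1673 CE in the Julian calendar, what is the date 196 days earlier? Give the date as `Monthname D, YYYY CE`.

Counting 196 days back from JDN 2332251 reaches JDN 2332055, which is October 26, 1672 CE.

October 26, 1672 CE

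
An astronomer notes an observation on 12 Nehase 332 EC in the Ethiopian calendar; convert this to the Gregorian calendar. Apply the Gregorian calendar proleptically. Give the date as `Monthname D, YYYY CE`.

August 6, 340 CE

Julian Day Number of the source date = 1845460.
Converting JDN 1845460 to the Gregorian calendar gives 6 August 340 CE.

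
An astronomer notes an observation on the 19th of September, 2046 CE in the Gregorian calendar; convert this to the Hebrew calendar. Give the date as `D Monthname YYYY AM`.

Both dates share Julian Day Number 2468608; in the Hebrew calendar that is 18 Elul 5806 AM.

18 Elul 5806 AM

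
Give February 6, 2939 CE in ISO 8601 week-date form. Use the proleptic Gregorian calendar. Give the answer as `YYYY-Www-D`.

The weekday is Friday (ISO weekday 5).
That Friday belongs to ISO week 6 of ISO year 2939.

2939-W06-5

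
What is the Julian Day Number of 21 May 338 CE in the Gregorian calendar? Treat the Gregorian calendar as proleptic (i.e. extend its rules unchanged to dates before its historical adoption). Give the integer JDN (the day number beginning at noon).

1844652

JDN 2451545 is 1 January 2000 CE (Gregorian); the target day is −606893 days from there, so JDN = 1844652.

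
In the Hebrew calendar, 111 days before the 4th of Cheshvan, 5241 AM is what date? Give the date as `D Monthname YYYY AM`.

11 Tammuz 5240 AM

The starting date is JDN 2261909; 2261909 − 111 = 2261798.
JDN 2261798 corresponds to 11 Tammuz 5240 AM.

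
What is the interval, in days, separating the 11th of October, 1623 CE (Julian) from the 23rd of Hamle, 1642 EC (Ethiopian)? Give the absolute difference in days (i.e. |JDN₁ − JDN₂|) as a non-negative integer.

First date → JDN 2314142; second date → JDN 2323918.
The interval is |2314142 − 2323918| = 9776 days.

9776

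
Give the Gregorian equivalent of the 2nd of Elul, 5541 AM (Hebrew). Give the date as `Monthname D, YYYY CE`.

Both dates share Julian Day Number 2371792; in the Gregorian calendar that is 23 August 1781 CE.

August 23, 1781 CE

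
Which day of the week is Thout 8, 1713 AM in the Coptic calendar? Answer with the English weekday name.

Wednesday

In the Gregorian calendar this is 18 September 1996 (JDN 2450345).
2450345 ≡ 2 (mod 7); counting from Monday = 0 gives Wednesday.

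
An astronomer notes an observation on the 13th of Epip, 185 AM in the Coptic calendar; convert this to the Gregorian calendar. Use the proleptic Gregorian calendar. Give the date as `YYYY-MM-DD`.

0469-07-08

Julian Day Number of the source date = 1892548.
Converting JDN 1892548 to the Gregorian calendar gives 8 July 469 CE.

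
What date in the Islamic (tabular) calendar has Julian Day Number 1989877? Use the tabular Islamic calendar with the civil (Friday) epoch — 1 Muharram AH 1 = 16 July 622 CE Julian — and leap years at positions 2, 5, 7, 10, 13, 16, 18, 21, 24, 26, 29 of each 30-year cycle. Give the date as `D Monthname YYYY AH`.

6 Dhu al-Hijjah 117 AH

JDN 1989877 is 31 December 735 in the proleptic Gregorian calendar.
In the tabular Islamic calendar that day is 6 Dhu al-Hijjah 117 AH.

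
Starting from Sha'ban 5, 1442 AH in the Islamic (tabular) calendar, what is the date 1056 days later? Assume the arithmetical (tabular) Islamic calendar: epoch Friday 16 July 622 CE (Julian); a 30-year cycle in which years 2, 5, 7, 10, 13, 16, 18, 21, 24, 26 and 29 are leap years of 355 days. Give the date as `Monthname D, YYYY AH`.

Counting 1056 days forward from JDN 2459293 reaches JDN 2460349, which is Rajab 28, 1445 AH.

Rajab 28, 1445 AH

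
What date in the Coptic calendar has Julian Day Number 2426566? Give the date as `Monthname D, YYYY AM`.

Mesori 6, 1647 AM

The Gregorian equivalent of JDN 2426566 is 12 August 1931.
In the Coptic calendar that day is Mesori 6, 1647 AM.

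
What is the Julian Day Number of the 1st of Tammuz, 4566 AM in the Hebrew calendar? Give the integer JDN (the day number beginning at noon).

2015621

In the proleptic Gregorian calendar the same day is 25 June 806.
JDN 2299161 is 15 October 1582 CE (Gregorian); the target day is −283540 days from there, so JDN = 2015621.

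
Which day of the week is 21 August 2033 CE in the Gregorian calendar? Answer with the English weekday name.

Sunday

Since JDN mod 7 = 6 (0 = Monday), the day is Sunday.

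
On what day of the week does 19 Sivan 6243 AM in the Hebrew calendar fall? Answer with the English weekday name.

This is JDN 2628132 (24 June 2483 Gregorian).
Since JDN mod 7 = 3 (0 = Monday), the day is Thursday.

Thursday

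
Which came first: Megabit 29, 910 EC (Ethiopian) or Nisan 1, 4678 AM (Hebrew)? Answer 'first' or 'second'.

The two dates have Julian Day Numbers 2056441 and 2056433 respectively.
Since 2056433 < 2056441, the second date comes first.

second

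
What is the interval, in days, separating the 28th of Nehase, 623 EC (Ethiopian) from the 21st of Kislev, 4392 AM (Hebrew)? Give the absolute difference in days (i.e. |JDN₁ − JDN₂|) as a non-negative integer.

JDN of the first date = 1951763.
JDN of the second date = 1951855.
|1951855 − 1951763| = 92.

92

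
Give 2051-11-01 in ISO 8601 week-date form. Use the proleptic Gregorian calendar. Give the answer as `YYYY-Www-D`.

2051-W44-3

The weekday is Wednesday (ISO weekday 3).
That Wednesday belongs to ISO week 44 of ISO year 2051.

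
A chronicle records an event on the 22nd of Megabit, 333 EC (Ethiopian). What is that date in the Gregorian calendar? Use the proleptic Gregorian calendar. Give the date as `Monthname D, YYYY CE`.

March 19, 341 CE

Both dates share Julian Day Number 1845685; in the Gregorian calendar that is 19 March 341 CE.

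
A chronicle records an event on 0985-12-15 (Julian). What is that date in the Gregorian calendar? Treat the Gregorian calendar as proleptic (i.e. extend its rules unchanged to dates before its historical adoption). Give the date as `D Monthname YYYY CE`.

At this point the Julian calendar is 5 days behind the Gregorian.
15 December 985 Julian + 5 days → 20 December 985 Gregorian.

20 December 985 CE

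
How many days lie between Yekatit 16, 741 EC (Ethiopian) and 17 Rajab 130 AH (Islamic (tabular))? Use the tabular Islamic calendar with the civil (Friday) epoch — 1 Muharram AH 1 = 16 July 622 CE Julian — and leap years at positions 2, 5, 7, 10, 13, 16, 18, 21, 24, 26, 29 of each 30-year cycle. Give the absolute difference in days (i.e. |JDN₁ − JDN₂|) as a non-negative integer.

325

First date → JDN 1994671; second date → JDN 1994346.
The interval is |1994671 − 1994346| = 325 days.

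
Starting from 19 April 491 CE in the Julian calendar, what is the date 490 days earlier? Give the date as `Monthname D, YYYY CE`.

The starting date is JDN 1900504; 1900504 − 490 = 1900014.
JDN 1900014 corresponds to December 15, 489 CE.

December 15, 489 CE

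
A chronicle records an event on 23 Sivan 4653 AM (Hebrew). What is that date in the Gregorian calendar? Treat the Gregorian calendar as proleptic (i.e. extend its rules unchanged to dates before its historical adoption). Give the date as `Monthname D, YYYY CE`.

June 15, 893 CE

Both dates share Julian Day Number 2047388; in the Gregorian calendar that is 15 June 893 CE.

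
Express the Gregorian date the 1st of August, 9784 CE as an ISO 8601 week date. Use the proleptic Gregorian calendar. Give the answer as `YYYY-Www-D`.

The weekday is Sunday (ISO weekday 7).
That Sunday belongs to ISO week 31 of ISO year 9784.

9784-W31-7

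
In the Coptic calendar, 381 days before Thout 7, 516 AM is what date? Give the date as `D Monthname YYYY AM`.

27 Mesori 514 AM

JDN of Thout 7, 516 AM = 2013140.
2013140 − 381 = 2012759.
JDN 2012759 in the Coptic calendar is 27 Mesori 514 AM.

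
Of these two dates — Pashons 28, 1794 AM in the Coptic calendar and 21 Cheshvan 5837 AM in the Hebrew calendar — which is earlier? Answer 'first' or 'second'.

First date → JDN 2480190; second date → JDN 2479625.
JDN 2479625 < JDN 2480190, so the second date is earlier.

second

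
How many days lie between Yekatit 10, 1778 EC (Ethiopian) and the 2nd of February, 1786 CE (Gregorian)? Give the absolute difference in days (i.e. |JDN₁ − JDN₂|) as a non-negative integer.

13

First date → JDN 2373429; second date → JDN 2373416.
The interval is |2373429 − 2373416| = 13 days.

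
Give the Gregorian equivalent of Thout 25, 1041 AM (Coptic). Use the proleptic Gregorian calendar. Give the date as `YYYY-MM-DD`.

Julian Day Number of the source date = 2204914.
Converting JDN 2204914 to the Gregorian calendar gives 30 September 1324 CE.

1324-09-30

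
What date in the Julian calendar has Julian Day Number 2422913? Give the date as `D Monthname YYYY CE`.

29 July 1921 CE

The Gregorian equivalent of JDN 2422913 is 11 August 1921.
In the Julian calendar that day is 29 July 1921 CE.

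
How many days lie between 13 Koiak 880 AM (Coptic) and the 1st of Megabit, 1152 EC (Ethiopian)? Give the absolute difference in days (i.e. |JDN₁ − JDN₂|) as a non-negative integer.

JDN of the first date = 2146187.
JDN of the second date = 2144804.
|2144804 − 2146187| = 1383.

1383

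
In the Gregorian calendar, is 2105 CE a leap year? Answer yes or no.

no

2105 is not divisible by 4, so it is a common year.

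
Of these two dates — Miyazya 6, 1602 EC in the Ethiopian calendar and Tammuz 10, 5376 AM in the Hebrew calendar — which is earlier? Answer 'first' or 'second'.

First date → JDN 2309201; second date → JDN 2311468.
JDN 2309201 < JDN 2311468, so the first date is earlier.

first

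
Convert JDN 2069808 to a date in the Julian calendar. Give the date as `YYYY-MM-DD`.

The proleptic Gregorian equivalent of JDN 2069808 is 3 November 954.
In the Julian calendar that day is 0954-10-29.

0954-10-29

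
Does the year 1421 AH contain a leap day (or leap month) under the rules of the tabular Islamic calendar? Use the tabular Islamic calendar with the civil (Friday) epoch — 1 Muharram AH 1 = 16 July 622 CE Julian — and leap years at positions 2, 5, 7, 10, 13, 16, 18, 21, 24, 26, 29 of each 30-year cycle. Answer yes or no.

no

Year 1421 AH is year 11 of its 30-year cycle; leap positions are 2, 5, 7, 10, 13, 16, 18, 21, 24, 26, 29, so it is a common year (354 days).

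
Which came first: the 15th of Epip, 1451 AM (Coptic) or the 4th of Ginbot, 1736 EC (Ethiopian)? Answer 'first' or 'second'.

First date → JDN 2354956; second date → JDN 2358173.
JDN 2354956 < JDN 2358173, so the first date is earlier.

first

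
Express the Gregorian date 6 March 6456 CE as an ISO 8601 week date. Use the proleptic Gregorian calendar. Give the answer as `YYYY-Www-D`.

6456-W10-1

The weekday is Monday (ISO weekday 1).
That Monday belongs to ISO week 10 of ISO year 6456.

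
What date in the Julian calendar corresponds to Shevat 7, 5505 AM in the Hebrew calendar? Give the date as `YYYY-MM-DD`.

1744-12-30

Both dates share Julian Day Number 2358418; in the Julian calendar that is 30 December 1744 CE.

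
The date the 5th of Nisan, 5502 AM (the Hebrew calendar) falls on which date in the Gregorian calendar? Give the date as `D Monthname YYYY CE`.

9 April 1742 CE

Julian Day Number of the source date = 2357411.
Converting JDN 2357411 to the Gregorian calendar gives 9 April 1742 CE.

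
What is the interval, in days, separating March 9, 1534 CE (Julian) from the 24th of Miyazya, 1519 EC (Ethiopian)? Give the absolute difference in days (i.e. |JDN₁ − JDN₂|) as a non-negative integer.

First date → JDN 2281419; second date → JDN 2278903.
The interval is |2281419 − 2278903| = 2516 days.

2516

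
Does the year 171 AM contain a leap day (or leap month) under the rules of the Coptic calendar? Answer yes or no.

171 mod 4 = 3; in the Coptic calendar a year is leap when year mod 4 = 3, so it is a leap year.

yes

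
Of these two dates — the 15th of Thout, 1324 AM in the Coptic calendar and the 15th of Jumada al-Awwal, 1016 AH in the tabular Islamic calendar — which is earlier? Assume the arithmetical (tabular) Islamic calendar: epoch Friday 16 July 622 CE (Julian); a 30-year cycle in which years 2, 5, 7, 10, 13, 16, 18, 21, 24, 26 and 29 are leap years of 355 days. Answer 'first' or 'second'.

second

Converting both to JDN: 2308270 vs 2308254; the smaller is the second.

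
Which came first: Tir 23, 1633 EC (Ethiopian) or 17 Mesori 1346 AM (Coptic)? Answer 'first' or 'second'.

The two dates have Julian Day Numbers 2320451 and 2316637 respectively.
Since 2316637 < 2320451, the second date comes first.

second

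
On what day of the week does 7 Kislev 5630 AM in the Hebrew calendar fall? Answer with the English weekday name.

This is JDN 2404013 (11 November 1869 Gregorian).
2404013 ≡ 3 (mod 7); counting from Monday = 0 gives Thursday.

Thursday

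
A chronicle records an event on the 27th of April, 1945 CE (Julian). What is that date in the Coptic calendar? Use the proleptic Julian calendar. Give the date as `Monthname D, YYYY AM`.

Both dates share Julian Day Number 2431586; in the Coptic calendar that is 2 Pashons 1661 AM.

Pashons 2, 1661 AM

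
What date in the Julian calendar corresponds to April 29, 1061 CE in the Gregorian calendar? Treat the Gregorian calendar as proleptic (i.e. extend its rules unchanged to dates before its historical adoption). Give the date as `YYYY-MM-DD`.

1061-04-23

The Julian–Gregorian offset here is 6 days (Julian trailing).
29 April 1061 Gregorian − 6 days → 23 April 1061 Julian.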